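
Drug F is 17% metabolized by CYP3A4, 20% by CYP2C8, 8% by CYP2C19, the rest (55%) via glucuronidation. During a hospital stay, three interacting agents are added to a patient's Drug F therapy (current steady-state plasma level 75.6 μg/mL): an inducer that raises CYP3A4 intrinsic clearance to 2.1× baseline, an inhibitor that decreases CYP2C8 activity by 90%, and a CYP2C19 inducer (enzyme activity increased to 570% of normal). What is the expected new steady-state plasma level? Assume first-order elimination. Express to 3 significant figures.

54.7 μg/mL

CYP3A4: 0.17 × 2.1 = 0.357
CYP2C8: 0.2 × 0.1 = 0.02
CYP2C19: 0.08 × 5.7 = 0.456
Other: 0.55 (unchanged)
Relative clearance = 0.357 + 0.02 + 0.456 + 0.55 = 1.383.
Dividing the baseline by the relative clearance: 75.6 / 1.383 = 54.7 μg/mL.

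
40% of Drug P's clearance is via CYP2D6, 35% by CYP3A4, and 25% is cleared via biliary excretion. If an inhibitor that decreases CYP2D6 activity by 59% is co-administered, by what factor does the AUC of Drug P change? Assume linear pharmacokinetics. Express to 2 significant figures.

CYP2D6: 0.4 × 0.41 = 0.164
CYP3A4: 0.35 (unchanged)
Other: 0.25 (unchanged)
Relative clearance = 0.164 + 0.35 + 0.25 = 0.764.
Since AUC ∝ 1/CL, the ratio is 1 / 0.764 = 1.3.

1.3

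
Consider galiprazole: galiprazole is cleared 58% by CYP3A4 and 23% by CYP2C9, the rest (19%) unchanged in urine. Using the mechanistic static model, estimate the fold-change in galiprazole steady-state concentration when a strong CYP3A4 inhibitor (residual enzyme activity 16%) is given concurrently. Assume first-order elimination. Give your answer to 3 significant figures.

1.95

CYP3A4: 0.58 × 0.16 = 0.0928
CYP2C9: 0.23 (unchanged)
Other: 0.19 (unchanged)
CL_new/CL_old = 0.0928 + 0.23 + 0.19 = 0.5128.
Steady-state concentration is inversely proportional to clearance, so the fold-change is 1 / 0.5128 = 1.95.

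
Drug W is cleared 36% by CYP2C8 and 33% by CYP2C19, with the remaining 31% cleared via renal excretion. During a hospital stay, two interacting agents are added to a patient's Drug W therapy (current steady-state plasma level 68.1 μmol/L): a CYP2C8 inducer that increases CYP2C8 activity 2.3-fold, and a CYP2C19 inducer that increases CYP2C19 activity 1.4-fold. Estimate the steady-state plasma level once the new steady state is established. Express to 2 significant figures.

The CYP2C8 pathway (36% of clearance) increases to 2.3× activity: 0.36 × 2.3 = 0.828.
The CYP2C19 pathway (33% of clearance) increases to 1.4× activity: 0.33 × 1.4 = 0.462.
Non-CYP routes (31%) are unchanged.
New clearance relative to baseline: 0.828 + 0.462 + 0.31 = 1.6.
Dividing the baseline by the relative clearance: 68.1 / 1.6 = 43 μmol/L.

43 μmol/L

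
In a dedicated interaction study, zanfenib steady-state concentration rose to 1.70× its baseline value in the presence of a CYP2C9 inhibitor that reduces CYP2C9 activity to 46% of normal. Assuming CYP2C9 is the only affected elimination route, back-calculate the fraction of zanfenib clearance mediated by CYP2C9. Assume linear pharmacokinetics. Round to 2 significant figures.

CL'/CL = 1 / 1.70 = 0.5882
0.46·fm + (1 − fm) = 0.5882
fm = (0.5882 − 1) / (0.46 − 1) = 0.76

0.76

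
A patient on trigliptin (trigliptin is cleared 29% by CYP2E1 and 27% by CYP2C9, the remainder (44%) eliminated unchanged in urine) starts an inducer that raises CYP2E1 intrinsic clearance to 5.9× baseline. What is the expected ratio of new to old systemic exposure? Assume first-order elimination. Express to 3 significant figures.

The CYP2E1 pathway (29% of clearance) increases to 5.9× activity: 0.29 × 5.9 = 1.711.
CYP2C9 (27%) and the residual 44% are unaffected.
CL_new/CL_old = 1.711 + 0.27 + 0.44 = 2.421.
Systemic exposure ratio = CL_old/CL_new = 1 / 2.421 = 0.413.

0.413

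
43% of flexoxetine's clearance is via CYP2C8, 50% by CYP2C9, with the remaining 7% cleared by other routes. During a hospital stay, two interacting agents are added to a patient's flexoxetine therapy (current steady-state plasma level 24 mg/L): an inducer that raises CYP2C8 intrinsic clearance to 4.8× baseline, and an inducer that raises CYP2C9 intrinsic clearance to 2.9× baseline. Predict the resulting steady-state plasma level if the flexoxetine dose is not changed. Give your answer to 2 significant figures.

6.7 mg/L

CYP2C8: 0.43 × 4.8 = 2.064
CYP2C9: 0.5 × 2.9 = 1.45
Other: 0.07 (unchanged)
New clearance relative to baseline: 2.064 + 1.45 + 0.07 = 3.584.
Steady-state plasma level ∝ 1/CL: new value = 24 / 3.584 = 6.7 mg/L.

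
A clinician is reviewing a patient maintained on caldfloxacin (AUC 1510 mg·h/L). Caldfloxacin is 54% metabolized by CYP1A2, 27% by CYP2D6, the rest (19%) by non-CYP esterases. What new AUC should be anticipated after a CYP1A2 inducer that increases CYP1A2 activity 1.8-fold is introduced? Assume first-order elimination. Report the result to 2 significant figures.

1.1 × 10³ mg·h/L

CYP1A2: 0.54 × 1.8 = 0.972
CYP2D6: 0.27 (unchanged)
Other: 0.19 (unchanged)
New clearance relative to baseline: 0.972 + 0.27 + 0.19 = 1.432.
AUC ∝ 1/CL, so new value = 1510 / 1.432 = 1.1 × 10³ mg·h/L.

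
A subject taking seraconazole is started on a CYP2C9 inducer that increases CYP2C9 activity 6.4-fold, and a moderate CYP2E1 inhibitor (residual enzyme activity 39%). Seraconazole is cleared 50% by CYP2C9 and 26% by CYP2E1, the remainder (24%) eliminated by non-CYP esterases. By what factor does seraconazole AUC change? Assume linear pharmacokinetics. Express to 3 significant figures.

The CYP2C9 pathway (50% of clearance) increases to 6.4× activity: 0.5 × 6.4 = 3.2.
The CYP2E1 pathway (26% of clearance) falls to 0.39× activity: 0.26 × 0.39 = 0.1014.
Non-CYP routes (24%) are unchanged.
Relative clearance = 3.2 + 0.1014 + 0.24 = 3.5414.
AUC ∝ 1/CL: fold-change = 1 / 3.5414 = 0.282.

0.282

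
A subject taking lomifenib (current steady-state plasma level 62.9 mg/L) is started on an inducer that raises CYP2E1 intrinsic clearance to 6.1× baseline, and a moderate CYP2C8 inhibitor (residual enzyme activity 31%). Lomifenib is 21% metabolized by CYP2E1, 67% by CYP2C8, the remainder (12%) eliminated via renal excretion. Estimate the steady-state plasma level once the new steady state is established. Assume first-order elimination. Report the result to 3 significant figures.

The CYP2E1 pathway (21% of clearance) increases to 6.1× activity: 0.21 × 6.1 = 1.281.
The CYP2C8 pathway (67% of clearance) is reduced to 0.31× activity: 0.67 × 0.31 = 0.2077.
Non-CYP routes (12%) are unchanged.
New clearance relative to baseline: 1.281 + 0.2077 + 0.12 = 1.6087.
New steady-state plasma level = 62.9 / 1.6087 = 39.1 mg/L (concentration scales inversely with clearance).

39.1 mg/L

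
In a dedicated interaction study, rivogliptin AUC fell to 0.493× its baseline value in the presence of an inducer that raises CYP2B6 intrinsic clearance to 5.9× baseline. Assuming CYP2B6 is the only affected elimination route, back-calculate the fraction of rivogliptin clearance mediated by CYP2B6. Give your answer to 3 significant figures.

0.210

CL'/CL = 1 / 0.493 = 2.028
5.9·fm + (1 − fm) = 2.028
fm = (2.028 − 1) / (5.9 − 1) = 0.210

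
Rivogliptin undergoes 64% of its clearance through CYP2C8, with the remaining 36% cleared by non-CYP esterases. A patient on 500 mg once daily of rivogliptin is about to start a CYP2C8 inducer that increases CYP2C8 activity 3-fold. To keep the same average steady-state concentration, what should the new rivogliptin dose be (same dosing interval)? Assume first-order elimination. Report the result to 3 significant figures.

1.14 × 10³ mg

The CYP2C8 pathway (64% of clearance) is boosted to 3× activity: 0.64 × 3 = 1.92.
The remaining 36% of clearance is unaffected.
CL_new/CL_old = 1.92 + 0.36 = 2.28.
Css,avg = (dose rate)/CL, so holding Css fixed requires dose ∝ CL: 500 × 2.28 = 1.14 × 10³ mg.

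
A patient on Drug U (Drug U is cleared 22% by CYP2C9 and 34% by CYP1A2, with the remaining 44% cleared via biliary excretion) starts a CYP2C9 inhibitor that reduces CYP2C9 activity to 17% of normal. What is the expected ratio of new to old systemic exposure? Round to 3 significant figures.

CYP2C9: 0.22 × 0.17 = 0.0374
CYP1A2: 0.34 (unchanged)
Other: 0.44 (unchanged)
New clearance relative to baseline: 0.0374 + 0.34 + 0.44 = 0.8174.
Since systemic exposure ∝ 1/CL, the ratio is 1 / 0.8174 = 1.22.

1.22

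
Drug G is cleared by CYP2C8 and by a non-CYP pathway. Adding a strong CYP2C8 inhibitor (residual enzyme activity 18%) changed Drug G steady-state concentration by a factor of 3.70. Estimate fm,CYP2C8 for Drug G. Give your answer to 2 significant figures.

Call the CYP2C8 fraction fm. After the interaction, CL_new/CL_old = fm × 0.18 + (1 − fm).
Steady-state concentration ratio = 1 / (new CL fraction), so new CL fraction = 1 / 3.70 = 0.2703.
fm × 0.18 + 1 − fm = 0.2703  ⇒  fm × (0.18 − 1) = −0.7297  ⇒  fm = 0.89.

0.89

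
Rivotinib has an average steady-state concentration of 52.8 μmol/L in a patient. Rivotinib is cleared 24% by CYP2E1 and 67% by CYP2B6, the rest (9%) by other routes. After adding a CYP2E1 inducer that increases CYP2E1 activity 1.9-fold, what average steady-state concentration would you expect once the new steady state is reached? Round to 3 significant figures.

The CYP2E1 pathway (24% of clearance) is boosted to 1.9× activity: 0.24 × 1.9 = 0.456.
CYP2B6 (67%) and the residual 9% are unaffected.
Relative clearance = 0.456 + 0.67 + 0.09 = 1.216.
New average steady-state concentration = baseline ÷ relative clearance = 52.8 / 1.216 = 43.4 μmol/L.

43.4 μmol/L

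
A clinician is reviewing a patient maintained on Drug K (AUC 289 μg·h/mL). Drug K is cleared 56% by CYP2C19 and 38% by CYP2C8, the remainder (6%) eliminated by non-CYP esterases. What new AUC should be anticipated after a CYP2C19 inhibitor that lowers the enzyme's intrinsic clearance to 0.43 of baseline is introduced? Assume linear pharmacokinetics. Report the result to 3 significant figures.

425 μg·h/mL

The CYP2C19 pathway (56% of clearance) drops to 0.43× activity: 0.56 × 0.43 = 0.2408.
CYP2C8 (38%) and the residual 6% are unaffected.
Relative clearance = 0.2408 + 0.38 + 0.06 = 0.6808.
AUC ∝ 1/CL, so new value = 289 / 0.6808 = 425 μg·h/mL.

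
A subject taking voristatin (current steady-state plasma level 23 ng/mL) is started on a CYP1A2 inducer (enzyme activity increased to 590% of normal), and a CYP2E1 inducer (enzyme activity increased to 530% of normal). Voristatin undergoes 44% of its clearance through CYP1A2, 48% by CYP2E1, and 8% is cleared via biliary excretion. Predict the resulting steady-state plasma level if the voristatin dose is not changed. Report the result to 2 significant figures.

CYP1A2: 0.44 × 5.9 = 2.596
CYP2E1: 0.48 × 5.3 = 2.544
Other: 0.08 (unchanged)
Relative clearance = 2.596 + 2.544 + 0.08 = 5.22.
Dividing the baseline by the relative clearance: 23 / 5.22 = 4.4 ng/mL.

4.4 ng/mL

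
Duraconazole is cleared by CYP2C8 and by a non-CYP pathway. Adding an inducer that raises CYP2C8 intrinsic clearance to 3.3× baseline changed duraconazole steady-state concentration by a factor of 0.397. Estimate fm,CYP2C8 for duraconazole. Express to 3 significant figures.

0.660

Write x for the fraction cleared via CYP2C8. The observed steady-state concentration change means clearance rose to 1/0.397 = 2.519 of baseline.
Setting x·3.3 + (1 − x) = 2.519 and solving: x = (2.519 − 1)/(3.3 − 1) = 0.660.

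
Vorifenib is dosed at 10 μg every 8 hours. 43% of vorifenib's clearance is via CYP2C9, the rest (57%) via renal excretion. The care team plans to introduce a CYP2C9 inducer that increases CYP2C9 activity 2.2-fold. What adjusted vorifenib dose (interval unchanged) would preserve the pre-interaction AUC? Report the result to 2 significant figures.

CYP2C9: 0.43 × 2.2 = 0.946
Other: 0.57 (unchanged)
New clearance relative to baseline: 0.946 + 0.57 = 1.516.
Css,avg = (dose rate)/CL, so holding Css fixed requires dose ∝ CL: 10 × 1.516 = 15 μg.

15 μg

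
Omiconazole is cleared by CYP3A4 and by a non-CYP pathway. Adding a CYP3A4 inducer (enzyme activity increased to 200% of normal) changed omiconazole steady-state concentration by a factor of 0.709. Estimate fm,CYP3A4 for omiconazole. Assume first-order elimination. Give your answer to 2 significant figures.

CL'/CL = 1 / 0.709 = 1.41
2·fm + (1 − fm) = 1.41
fm = (1.41 − 1) / (2 − 1) = 0.41

0.41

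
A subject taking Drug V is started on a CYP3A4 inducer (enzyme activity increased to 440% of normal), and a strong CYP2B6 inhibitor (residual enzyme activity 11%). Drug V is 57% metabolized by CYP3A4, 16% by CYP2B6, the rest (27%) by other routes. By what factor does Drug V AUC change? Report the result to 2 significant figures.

The CYP3A4 pathway (57% of clearance) increases to 4.4× activity: 0.57 × 4.4 = 2.508.
The CYP2B6 pathway (16% of clearance) falls to 0.11× activity: 0.16 × 0.11 = 0.0176.
The remaining 27% of clearance is unaffected.
CL_new/CL_old = 2.508 + 0.0176 + 0.27 = 2.7956.
AUC ∝ 1/CL: fold-change = 1 / 2.7956 = 0.36.

0.36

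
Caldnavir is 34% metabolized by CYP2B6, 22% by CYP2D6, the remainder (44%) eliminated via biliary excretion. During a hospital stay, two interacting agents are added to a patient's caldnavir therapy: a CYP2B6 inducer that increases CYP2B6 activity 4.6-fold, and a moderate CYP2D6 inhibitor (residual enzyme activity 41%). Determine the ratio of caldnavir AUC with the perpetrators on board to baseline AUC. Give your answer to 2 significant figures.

The CYP2B6 pathway (34% of clearance) rises to 4.6× activity: 0.34 × 4.6 = 1.564.
The CYP2D6 pathway (22% of clearance) falls to 0.41× activity: 0.22 × 0.41 = 0.0902.
Non-CYP routes (44%) are unchanged.
CL_new/CL_old = 1.564 + 0.0902 + 0.44 = 2.0942.
AUC ∝ 1/CL: fold-change = 1 / 2.0942 = 0.48.

0.48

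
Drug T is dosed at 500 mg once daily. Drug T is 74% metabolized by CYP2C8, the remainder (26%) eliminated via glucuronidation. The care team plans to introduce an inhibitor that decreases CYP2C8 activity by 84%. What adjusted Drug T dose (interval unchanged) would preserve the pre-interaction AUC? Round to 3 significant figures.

The CYP2C8 pathway (74% of clearance) drops to 0.16× activity: 0.74 × 0.16 = 0.1184.
Non-CYP routes (26%) are unchanged.
CL_new/CL_old = 0.1184 + 0.26 = 0.3784.
Exposure is unchanged when dose changes in proportion to clearance. New dose = 500 mg × 0.3784 = 189 mg.

189 mg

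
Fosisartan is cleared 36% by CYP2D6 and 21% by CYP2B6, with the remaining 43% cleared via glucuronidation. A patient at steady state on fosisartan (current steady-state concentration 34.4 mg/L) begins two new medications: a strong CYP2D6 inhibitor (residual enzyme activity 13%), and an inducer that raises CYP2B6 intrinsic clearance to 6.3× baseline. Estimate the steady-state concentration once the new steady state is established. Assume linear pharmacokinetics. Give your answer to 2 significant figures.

The CYP2D6 pathway (36% of clearance) is reduced to 0.13× activity: 0.36 × 0.13 = 0.0468.
The CYP2B6 pathway (21% of clearance) rises to 6.3× activity: 0.21 × 6.3 = 1.323.
Non-CYP routes (43%) are unchanged.
New clearance relative to baseline: 0.0468 + 1.323 + 0.43 = 1.7998.
Steady-state concentration ∝ 1/CL: new value = 34.4 / 1.7998 = 19 mg/L.

19 mg/L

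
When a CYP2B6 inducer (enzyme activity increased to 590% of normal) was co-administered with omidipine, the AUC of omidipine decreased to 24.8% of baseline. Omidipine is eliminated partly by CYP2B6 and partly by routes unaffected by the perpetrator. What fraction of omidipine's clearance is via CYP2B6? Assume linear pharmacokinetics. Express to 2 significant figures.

Call the CYP2B6 fraction fm. After the interaction, CL_new/CL_old = fm × 5.9 + (1 − fm).
AUC ratio = 1 / (new CL fraction), so new CL fraction = 1 / 0.248 = 4.032.
fm × 5.9 + 1 − fm = 4.032  ⇒  fm × (5.9 − 1) = 3.032  ⇒  fm = 0.62.

0.62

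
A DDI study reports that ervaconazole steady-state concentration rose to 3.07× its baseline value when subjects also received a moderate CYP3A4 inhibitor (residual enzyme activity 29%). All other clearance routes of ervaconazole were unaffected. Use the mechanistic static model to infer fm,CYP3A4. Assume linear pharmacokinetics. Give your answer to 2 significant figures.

0.95

CL'/CL = 1 / 3.07 = 0.3257
0.29·fm + (1 − fm) = 0.3257
fm = (0.3257 − 1) / (0.29 − 1) = 0.95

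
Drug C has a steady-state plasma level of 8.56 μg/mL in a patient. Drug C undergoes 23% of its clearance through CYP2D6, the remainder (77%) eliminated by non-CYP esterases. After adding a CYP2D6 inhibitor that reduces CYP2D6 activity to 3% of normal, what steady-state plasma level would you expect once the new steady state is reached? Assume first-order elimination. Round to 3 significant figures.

11.0 μg/mL

The CYP2D6 pathway (23% of clearance) falls to 0.03× activity: 0.23 × 0.03 = 0.0069.
Non-CYP routes (77%) are unchanged.
New clearance relative to baseline: 0.0069 + 0.77 = 0.7769.
With dosing unchanged, steady-state plasma level scales as 1/CL: 8.56 / 0.7769 = 11.0 μg/mL.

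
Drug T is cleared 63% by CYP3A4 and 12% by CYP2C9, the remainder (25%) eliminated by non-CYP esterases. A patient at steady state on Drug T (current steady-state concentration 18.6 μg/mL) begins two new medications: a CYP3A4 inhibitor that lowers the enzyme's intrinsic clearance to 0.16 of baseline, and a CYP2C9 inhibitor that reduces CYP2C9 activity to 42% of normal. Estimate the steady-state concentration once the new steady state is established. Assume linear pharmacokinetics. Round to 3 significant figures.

46.4 μg/mL

The CYP3A4 pathway (63% of clearance) falls to 0.16× activity: 0.63 × 0.16 = 0.1008.
The CYP2C9 pathway (12% of clearance) is reduced to 0.42× activity: 0.12 × 0.42 = 0.0504.
The remaining 25% of clearance is unaffected.
CL_new/CL_old = 0.1008 + 0.0504 + 0.25 = 0.4012.
Steady-state concentration ∝ 1/CL: new value = 18.6 / 0.4012 = 46.4 μg/mL.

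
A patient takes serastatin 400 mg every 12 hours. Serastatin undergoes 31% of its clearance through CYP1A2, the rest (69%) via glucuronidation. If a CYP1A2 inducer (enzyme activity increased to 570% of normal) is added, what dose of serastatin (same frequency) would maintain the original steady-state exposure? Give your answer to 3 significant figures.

983 mg

CYP1A2: 0.31 × 5.7 = 1.767
Other: 0.69 (unchanged)
New clearance relative to baseline: 1.767 + 0.69 = 2.457.
To maintain the same steady-state level, dose must scale with clearance: new dose = 400 × 2.457 = 983 mg.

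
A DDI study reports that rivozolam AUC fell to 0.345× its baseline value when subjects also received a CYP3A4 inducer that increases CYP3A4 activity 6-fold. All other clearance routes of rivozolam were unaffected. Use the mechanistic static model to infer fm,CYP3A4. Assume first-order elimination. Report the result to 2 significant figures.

0.38

Write x for the fraction cleared via CYP3A4. The observed AUC change means clearance rose to 1/0.345 = 2.899 of baseline.
Setting x·6 + (1 − x) = 2.899 and solving: x = (2.899 − 1)/(6 − 1) = 0.38.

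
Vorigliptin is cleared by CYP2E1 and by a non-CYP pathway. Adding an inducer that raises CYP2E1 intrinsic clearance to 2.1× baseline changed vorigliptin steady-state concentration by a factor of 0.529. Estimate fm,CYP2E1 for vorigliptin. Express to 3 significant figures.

Write x for the fraction cleared via CYP2E1. The observed steady-state concentration change means clearance rose to 1/0.529 = 1.89 of baseline.
Only the CYP2E1 route changed, so 1.89 = x·2.1 + (1 − x), giving x = 0.809.

0.809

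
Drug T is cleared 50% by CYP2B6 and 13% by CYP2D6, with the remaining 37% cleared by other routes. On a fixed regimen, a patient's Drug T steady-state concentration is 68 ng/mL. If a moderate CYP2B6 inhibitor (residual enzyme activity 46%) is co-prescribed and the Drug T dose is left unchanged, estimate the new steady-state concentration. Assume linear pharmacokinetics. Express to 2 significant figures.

93 ng/mL

The CYP2B6 pathway (50% of clearance) falls to 0.46× activity: 0.5 × 0.46 = 0.23.
CYP2D6 (13%) and the residual 37% are unaffected.
Relative clearance = 0.23 + 0.13 + 0.37 = 0.73.
With dosing unchanged, steady-state concentration scales as 1/CL: 68 / 0.73 = 93 ng/mL.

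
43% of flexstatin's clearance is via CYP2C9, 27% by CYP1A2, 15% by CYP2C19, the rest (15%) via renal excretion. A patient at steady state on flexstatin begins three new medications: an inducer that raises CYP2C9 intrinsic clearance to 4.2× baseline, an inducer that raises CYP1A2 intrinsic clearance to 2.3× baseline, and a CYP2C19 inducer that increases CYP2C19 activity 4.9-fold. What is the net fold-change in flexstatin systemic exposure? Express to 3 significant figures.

The CYP2C9 pathway (43% of clearance) increases to 4.2× activity: 0.43 × 4.2 = 1.806.
The CYP1A2 pathway (27% of clearance) rises to 2.3× activity: 0.27 × 2.3 = 0.621.
The CYP2C19 pathway (15% of clearance) is boosted to 4.9× activity: 0.15 × 4.9 = 0.735.
The remaining 15% of clearance is unaffected.
CL_new/CL_old = 1.806 + 0.621 + 0.735 + 0.15 = 3.312.
Net systemic exposure ratio = 1 / 3.312 = 0.302.

0.302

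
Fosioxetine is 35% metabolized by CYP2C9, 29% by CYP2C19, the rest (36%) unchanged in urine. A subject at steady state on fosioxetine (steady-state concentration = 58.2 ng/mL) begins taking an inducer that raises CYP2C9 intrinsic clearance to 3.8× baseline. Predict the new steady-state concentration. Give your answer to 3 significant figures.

The CYP2C9 pathway (35% of clearance) is boosted to 3.8× activity: 0.35 × 3.8 = 1.33.
CYP2C19 (29%) and the residual 36% are unaffected.
CL_new/CL_old = 1.33 + 0.29 + 0.36 = 1.98.
New steady-state concentration = baseline ÷ relative clearance = 58.2 / 1.98 = 29.4 ng/mL.

29.4 ng/mL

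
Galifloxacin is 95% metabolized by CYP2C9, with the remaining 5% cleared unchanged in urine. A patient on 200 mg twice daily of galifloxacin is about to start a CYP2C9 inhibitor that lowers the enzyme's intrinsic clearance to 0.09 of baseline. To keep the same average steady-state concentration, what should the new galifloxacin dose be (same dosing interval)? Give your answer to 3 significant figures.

27.1 mg

CYP2C9: 0.95 × 0.09 = 0.0855
Other: 0.05 (unchanged)
New clearance relative to baseline: 0.0855 + 0.05 = 0.1355.
Css,avg = (dose rate)/CL, so holding Css fixed requires dose ∝ CL: 200 × 0.1355 = 27.1 mg.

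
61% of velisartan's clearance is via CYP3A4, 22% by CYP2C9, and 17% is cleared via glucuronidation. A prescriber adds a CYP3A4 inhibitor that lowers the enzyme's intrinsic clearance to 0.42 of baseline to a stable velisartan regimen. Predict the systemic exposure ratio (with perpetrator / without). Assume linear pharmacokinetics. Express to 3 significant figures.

The CYP3A4 pathway (61% of clearance) falls to 0.42× activity: 0.61 × 0.42 = 0.2562.
CYP2C9 (22%) and the residual 17% are unaffected.
New clearance relative to baseline: 0.2562 + 0.22 + 0.17 = 0.6462.
Systemic exposure is inversely proportional to clearance, so the fold-change is 1 / 0.6462 = 1.55.

1.55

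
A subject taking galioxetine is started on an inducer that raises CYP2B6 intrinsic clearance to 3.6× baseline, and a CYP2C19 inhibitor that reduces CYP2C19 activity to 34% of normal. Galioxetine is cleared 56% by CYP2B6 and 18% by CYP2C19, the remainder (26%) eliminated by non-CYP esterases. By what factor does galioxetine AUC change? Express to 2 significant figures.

The CYP2B6 pathway (56% of clearance) is boosted to 3.6× activity: 0.56 × 3.6 = 2.016.
The CYP2C19 pathway (18% of clearance) drops to 0.34× activity: 0.18 × 0.34 = 0.0612.
Non-CYP routes (26%) are unchanged.
New clearance relative to baseline: 2.016 + 0.0612 + 0.26 = 2.3372.
Because AUC varies inversely with clearance, the combined effect is 1 / 2.3372 = 0.43.

0.43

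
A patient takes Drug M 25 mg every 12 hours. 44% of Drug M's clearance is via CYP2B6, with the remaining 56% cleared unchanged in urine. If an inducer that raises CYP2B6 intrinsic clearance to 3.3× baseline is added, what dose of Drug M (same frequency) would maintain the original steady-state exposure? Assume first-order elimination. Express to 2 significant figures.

The CYP2B6 pathway (44% of clearance) rises to 3.3× activity: 0.44 × 3.3 = 1.452.
Non-CYP routes (56%) are unchanged.
CL_new/CL_old = 1.452 + 0.56 = 2.012.
Exposure is unchanged when dose changes in proportion to clearance. New dose = 25 mg × 2.012 = 50 mg.

50 mg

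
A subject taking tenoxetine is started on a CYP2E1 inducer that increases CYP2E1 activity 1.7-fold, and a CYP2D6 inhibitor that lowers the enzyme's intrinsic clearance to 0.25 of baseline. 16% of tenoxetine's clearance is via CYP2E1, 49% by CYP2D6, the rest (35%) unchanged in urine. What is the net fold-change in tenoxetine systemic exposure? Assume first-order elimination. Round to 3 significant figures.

1.34

The CYP2E1 pathway (16% of clearance) rises to 1.7× activity: 0.16 × 1.7 = 0.272.
The CYP2D6 pathway (49% of clearance) drops to 0.25× activity: 0.49 × 0.25 = 0.1225.
Non-CYP routes (35%) are unchanged.
New clearance relative to baseline: 0.272 + 0.1225 + 0.35 = 0.7445.
Systemic exposure ∝ 1/CL: fold-change = 1 / 0.7445 = 1.34.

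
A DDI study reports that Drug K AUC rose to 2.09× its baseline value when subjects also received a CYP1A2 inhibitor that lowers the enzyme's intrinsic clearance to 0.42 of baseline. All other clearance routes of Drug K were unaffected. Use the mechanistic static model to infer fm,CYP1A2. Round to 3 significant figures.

0.899

Let fm be the CYP1A2 fraction. New clearance relative to baseline = fm × 0.42 + (1 − fm).
AUC ratio = 1 / (new CL fraction), so new CL fraction = 1 / 2.09 = 0.4785.
fm × 0.42 + 1 − fm = 0.4785  ⇒  fm × (0.42 − 1) = −0.5215  ⇒  fm = 0.899.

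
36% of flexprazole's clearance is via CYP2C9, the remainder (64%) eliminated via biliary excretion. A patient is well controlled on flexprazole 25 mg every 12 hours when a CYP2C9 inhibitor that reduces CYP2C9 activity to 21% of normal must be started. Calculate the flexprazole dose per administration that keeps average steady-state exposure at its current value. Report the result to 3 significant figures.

17.9 mg

The CYP2C9 pathway (36% of clearance) is reduced to 0.21× activity: 0.36 × 0.21 = 0.0756.
Non-CYP routes (64%) are unchanged.
New clearance relative to baseline: 0.0756 + 0.64 = 0.7156.
Exposure is unchanged when dose changes in proportion to clearance. New dose = 25 mg × 0.7156 = 17.9 mg.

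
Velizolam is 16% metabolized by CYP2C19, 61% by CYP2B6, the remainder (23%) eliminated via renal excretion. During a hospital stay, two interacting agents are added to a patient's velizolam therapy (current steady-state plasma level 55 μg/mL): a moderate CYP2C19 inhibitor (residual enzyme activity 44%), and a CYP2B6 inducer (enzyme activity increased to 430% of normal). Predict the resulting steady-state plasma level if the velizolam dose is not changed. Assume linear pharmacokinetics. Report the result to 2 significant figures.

19 μg/mL

The CYP2C19 pathway (16% of clearance) falls to 0.44× activity: 0.16 × 0.44 = 0.0704.
The CYP2B6 pathway (61% of clearance) is boosted to 4.3× activity: 0.61 × 4.3 = 2.623.
Non-CYP routes (23%) are unchanged.
New clearance relative to baseline: 0.0704 + 2.623 + 0.23 = 2.9234.
Dividing the baseline by the relative clearance: 55 / 2.9234 = 19 μg/mL.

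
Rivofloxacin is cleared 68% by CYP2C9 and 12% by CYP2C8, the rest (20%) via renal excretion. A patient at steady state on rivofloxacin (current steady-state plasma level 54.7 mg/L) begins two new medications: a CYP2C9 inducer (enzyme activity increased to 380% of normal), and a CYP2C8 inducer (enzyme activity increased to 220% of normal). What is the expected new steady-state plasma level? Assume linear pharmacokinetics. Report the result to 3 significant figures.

The CYP2C9 pathway (68% of clearance) increases to 3.8× activity: 0.68 × 3.8 = 2.584.
The CYP2C8 pathway (12% of clearance) is boosted to 2.2× activity: 0.12 × 2.2 = 0.264.
The remaining 20% of clearance is unaffected.
New clearance relative to baseline: 2.584 + 0.264 + 0.2 = 3.048.
New steady-state plasma level = 54.7 / 3.048 = 17.9 mg/L (concentration scales inversely with clearance).

17.9 mg/L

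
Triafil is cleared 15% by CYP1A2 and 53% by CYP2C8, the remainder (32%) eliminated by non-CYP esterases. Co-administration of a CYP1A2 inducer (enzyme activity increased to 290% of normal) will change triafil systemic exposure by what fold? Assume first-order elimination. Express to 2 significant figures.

0.78

The CYP1A2 pathway (15% of clearance) increases to 2.9× activity: 0.15 × 2.9 = 0.435.
CYP2C8 (53%) and the residual 32% are unaffected.
Relative clearance = 0.435 + 0.53 + 0.32 = 1.285.
Systemic exposure is inversely proportional to clearance, so the fold-change is 1 / 1.285 = 0.78.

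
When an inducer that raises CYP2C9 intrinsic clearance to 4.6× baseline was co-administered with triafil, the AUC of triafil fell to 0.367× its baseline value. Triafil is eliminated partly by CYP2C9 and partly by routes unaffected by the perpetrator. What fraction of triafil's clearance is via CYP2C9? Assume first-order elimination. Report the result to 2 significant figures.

Call the CYP2C9 fraction fm. After the interaction, CL_new/CL_old = fm × 4.6 + (1 − fm).
AUC ratio = 1 / (new CL fraction), so new CL fraction = 1 / 0.367 = 2.725.
fm × 4.6 + 1 − fm = 2.725  ⇒  fm × (4.6 − 1) = 1.725  ⇒  fm = 0.48.

0.48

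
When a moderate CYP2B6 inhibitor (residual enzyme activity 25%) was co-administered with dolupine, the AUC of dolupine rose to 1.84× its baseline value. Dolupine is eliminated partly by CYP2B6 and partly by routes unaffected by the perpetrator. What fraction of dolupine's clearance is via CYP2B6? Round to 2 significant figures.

Write x for the fraction cleared via CYP2B6. The observed AUC change means clearance fell to 1/1.84 = 0.5435 of baseline.
Only the CYP2B6 route changed, so 0.5435 = x·0.25 + (1 − x), giving x = 0.61.

0.61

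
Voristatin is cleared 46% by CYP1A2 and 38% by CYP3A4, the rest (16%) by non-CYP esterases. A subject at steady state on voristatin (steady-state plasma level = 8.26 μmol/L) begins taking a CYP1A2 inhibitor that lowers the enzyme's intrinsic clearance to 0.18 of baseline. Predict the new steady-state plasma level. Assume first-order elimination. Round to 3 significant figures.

13.3 μmol/L

The CYP1A2 pathway (46% of clearance) is reduced to 0.18× activity: 0.46 × 0.18 = 0.0828.
CYP3A4 (38%) and the residual 16% are unaffected.
Relative clearance = 0.0828 + 0.38 + 0.16 = 0.6228.
With dosing unchanged, steady-state plasma level scales as 1/CL: 8.26 / 0.6228 = 13.3 μmol/L.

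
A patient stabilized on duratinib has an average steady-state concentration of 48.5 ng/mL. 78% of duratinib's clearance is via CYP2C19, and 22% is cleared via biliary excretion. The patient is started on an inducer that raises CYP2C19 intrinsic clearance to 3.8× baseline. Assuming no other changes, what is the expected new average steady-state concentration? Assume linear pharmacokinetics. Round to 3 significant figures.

The CYP2C19 pathway (78% of clearance) rises to 3.8× activity: 0.78 × 3.8 = 2.964.
Non-CYP routes (22%) are unchanged.
CL_new/CL_old = 2.964 + 0.22 = 3.184.
New average steady-state concentration = baseline ÷ relative clearance = 48.5 / 3.184 = 15.2 ng/mL.

15.2 ng/mL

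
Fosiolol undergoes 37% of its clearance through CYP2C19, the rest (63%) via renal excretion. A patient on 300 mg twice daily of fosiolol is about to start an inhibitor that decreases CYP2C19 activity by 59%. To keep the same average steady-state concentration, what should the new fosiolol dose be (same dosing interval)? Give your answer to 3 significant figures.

235 mg

The CYP2C19 pathway (37% of clearance) falls to 0.41× activity: 0.37 × 0.41 = 0.1517.
Non-CYP routes (63%) are unchanged.
Relative clearance = 0.1517 + 0.63 = 0.7817.
Css,avg = (dose rate)/CL, so holding Css fixed requires dose ∝ CL: 300 × 0.7817 = 235 mg.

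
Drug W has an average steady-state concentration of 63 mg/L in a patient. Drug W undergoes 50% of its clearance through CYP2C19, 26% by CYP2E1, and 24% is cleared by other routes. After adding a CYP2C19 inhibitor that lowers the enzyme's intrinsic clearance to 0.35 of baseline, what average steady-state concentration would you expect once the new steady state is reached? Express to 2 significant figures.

The CYP2C19 pathway (50% of clearance) falls to 0.35× activity: 0.5 × 0.35 = 0.175.
CYP2E1 (26%) and the residual 24% are unaffected.
CL_new/CL_old = 0.175 + 0.26 + 0.24 = 0.675.
With dosing unchanged, average steady-state concentration scales as 1/CL: 63 / 0.675 = 93 mg/L.

93 mg/L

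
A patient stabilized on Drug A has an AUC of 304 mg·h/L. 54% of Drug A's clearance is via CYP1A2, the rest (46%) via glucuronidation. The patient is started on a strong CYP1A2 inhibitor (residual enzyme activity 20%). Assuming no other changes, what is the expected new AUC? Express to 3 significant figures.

535 mg·h/L

The CYP1A2 pathway (54% of clearance) drops to 0.2× activity: 0.54 × 0.2 = 0.108.
The remaining 46% of clearance is unaffected.
Relative clearance = 0.108 + 0.46 = 0.568.
With dosing unchanged, AUC scales as 1/CL: 304 / 0.568 = 535 mg·h/L.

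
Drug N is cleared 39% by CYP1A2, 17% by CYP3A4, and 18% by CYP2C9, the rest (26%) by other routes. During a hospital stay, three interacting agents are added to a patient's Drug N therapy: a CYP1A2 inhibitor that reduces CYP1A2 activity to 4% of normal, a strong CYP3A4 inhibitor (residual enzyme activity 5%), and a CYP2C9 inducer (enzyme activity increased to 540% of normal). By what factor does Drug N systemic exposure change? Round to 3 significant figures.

The CYP1A2 pathway (39% of clearance) falls to 0.04× activity: 0.39 × 0.04 = 0.0156.
The CYP3A4 pathway (17% of clearance) drops to 0.05× activity: 0.17 × 0.05 = 0.0085.
The CYP2C9 pathway (18% of clearance) rises to 5.4× activity: 0.18 × 5.4 = 0.972.
Non-CYP routes (26%) are unchanged.
CL_new/CL_old = 0.0156 + 0.0085 + 0.972 + 0.26 = 1.2561.
Net systemic exposure ratio = 1 / 1.2561 = 0.796.

0.796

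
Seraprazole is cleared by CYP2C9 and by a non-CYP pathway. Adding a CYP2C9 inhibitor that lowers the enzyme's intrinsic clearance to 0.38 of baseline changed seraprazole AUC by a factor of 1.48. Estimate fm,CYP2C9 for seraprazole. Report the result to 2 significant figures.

CL'/CL = 1 / 1.48 = 0.6757
0.38·fm + (1 − fm) = 0.6757
fm = (0.6757 − 1) / (0.38 − 1) = 0.52

0.52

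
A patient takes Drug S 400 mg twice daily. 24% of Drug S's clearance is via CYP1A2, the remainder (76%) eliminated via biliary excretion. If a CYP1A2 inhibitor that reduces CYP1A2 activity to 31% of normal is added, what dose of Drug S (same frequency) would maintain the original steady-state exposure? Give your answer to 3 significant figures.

The CYP1A2 pathway (24% of clearance) drops to 0.31× activity: 0.24 × 0.31 = 0.0744.
Non-CYP routes (76%) are unchanged.
CL_new/CL_old = 0.0744 + 0.76 = 0.8344.
To maintain the same steady-state level, dose must scale with clearance: new dose = 400 × 0.8344 = 334 mg.

334 mg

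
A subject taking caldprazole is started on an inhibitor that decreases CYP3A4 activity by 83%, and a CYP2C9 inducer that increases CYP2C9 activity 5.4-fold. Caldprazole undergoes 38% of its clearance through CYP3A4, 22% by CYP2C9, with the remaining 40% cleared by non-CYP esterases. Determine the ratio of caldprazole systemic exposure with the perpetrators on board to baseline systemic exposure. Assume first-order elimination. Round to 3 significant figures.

CYP3A4: 0.38 × 0.17 = 0.0646
CYP2C9: 0.22 × 5.4 = 1.188
Other: 0.4 (unchanged)
New clearance relative to baseline: 0.0646 + 1.188 + 0.4 = 1.6526.
Because systemic exposure varies inversely with clearance, the combined effect is 1 / 1.6526 = 0.605.

0.605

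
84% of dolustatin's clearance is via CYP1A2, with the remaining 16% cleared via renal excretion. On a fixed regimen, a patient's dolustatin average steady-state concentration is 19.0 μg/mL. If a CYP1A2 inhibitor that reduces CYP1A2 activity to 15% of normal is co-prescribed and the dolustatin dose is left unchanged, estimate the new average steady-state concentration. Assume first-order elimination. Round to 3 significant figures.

CYP1A2: 0.84 × 0.15 = 0.126
Other: 0.16 (unchanged)
CL_new/CL_old = 0.126 + 0.16 = 0.286.
New average steady-state concentration = baseline ÷ relative clearance = 19.0 / 0.286 = 66.4 μg/mL.

66.4 μg/mL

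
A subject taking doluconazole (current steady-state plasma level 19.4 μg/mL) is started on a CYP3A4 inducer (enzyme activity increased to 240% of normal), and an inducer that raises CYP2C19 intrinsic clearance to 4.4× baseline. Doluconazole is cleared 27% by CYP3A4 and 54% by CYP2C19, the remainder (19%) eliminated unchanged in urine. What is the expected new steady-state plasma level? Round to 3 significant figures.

6.04 μg/mL

CYP3A4: 0.27 × 2.4 = 0.648
CYP2C19: 0.54 × 4.4 = 2.376
Other: 0.19 (unchanged)
Relative clearance = 0.648 + 2.376 + 0.19 = 3.214.
Dividing the baseline by the relative clearance: 19.4 / 3.214 = 6.04 μg/mL.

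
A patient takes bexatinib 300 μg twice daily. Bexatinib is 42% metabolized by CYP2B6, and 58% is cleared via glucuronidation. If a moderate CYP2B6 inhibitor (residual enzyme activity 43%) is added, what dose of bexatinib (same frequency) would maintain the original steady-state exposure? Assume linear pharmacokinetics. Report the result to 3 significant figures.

The CYP2B6 pathway (42% of clearance) falls to 0.43× activity: 0.42 × 0.43 = 0.1806.
The remaining 58% of clearance is unaffected.
New clearance relative to baseline: 0.1806 + 0.58 = 0.7606.
To maintain the same steady-state level, dose must scale with clearance: new dose = 300 × 0.7606 = 228 μg.

228 μg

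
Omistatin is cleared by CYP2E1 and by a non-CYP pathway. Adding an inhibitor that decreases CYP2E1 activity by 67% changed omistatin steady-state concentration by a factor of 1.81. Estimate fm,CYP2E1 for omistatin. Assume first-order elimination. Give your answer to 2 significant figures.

CL'/CL = 1 / 1.81 = 0.5525
0.33·fm + (1 − fm) = 0.5525
fm = (0.5525 − 1) / (0.33 − 1) = 0.67

0.67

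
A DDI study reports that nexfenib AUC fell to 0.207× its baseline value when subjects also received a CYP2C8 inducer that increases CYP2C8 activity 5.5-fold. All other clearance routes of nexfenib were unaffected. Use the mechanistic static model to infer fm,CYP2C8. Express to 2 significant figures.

CL'/CL = 1 / 0.207 = 4.831
5.5·fm + (1 − fm) = 4.831
fm = (4.831 − 1) / (5.5 − 1) = 0.85

0.85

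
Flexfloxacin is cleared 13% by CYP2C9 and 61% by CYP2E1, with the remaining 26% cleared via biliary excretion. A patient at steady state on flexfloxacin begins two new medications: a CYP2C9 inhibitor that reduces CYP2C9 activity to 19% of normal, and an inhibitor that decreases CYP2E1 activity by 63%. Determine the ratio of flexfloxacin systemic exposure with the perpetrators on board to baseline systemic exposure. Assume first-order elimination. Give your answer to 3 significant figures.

1.96

The CYP2C9 pathway (13% of clearance) drops to 0.19× activity: 0.13 × 0.19 = 0.0247.
The CYP2E1 pathway (61% of clearance) drops to 0.37× activity: 0.61 × 0.37 = 0.2257.
Non-CYP routes (26%) are unchanged.
CL_new/CL_old = 0.0247 + 0.2257 + 0.26 = 0.5104.
Because systemic exposure varies inversely with clearance, the combined effect is 1 / 0.5104 = 1.96.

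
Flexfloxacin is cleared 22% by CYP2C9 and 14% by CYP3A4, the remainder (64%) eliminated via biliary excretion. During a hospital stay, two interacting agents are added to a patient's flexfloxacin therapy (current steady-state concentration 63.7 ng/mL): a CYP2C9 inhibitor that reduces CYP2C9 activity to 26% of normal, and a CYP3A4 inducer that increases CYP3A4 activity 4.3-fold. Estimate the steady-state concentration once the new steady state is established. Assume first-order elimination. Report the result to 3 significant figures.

49.0 ng/mL

The CYP2C9 pathway (22% of clearance) falls to 0.26× activity: 0.22 × 0.26 = 0.0572.
The CYP3A4 pathway (14% of clearance) rises to 4.3× activity: 0.14 × 4.3 = 0.602.
The remaining 64% of clearance is unaffected.
New clearance relative to baseline: 0.0572 + 0.602 + 0.64 = 1.2992.
Steady-state concentration ∝ 1/CL: new value = 63.7 / 1.2992 = 49.0 ng/mL.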